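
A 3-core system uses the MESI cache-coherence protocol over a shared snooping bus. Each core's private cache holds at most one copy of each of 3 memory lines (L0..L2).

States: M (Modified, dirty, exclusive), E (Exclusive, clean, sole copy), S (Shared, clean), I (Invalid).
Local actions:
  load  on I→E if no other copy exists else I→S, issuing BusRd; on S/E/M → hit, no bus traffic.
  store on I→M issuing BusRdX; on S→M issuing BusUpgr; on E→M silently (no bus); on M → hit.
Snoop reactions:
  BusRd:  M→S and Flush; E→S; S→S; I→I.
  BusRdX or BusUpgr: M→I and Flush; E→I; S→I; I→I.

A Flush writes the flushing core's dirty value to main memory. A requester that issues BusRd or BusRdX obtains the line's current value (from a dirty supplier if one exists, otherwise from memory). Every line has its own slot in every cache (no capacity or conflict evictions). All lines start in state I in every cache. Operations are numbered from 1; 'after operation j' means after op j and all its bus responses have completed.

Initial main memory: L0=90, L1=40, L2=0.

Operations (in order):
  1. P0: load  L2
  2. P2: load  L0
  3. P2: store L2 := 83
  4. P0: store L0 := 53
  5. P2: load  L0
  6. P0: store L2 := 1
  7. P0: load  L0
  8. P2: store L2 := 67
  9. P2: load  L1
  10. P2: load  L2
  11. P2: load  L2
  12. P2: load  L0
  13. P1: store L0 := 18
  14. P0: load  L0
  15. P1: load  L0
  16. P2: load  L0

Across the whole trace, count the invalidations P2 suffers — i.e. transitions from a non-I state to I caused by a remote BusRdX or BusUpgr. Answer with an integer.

1. P0: load  L2  bus=[BusRd]  L2: P0=E P1=I P2=I  mem[L2]=0
2. P2: load  L0  bus=[BusRd]  L0: P0=I P1=I P2=E  mem[L0]=90
3. P2: store L2 := 83  bus=[BusRdX]  L2: P0=I P1=I P2=M  mem[L2]=0
4. P0: store L0 := 53  bus=[BusRdX]  L0: P0=M P1=I P2=I  mem[L0]=90
5. P2: load  L0  bus=[BusRd,Flush]  L0: P0=S P1=I P2=S  mem[L0]=53
6. P0: store L2 := 1  bus=[BusRdX,Flush]  L2: P0=M P1=I P2=I  mem[L2]=83
7. P0: load  L0  bus=[-]  L0: P0=S P1=I P2=S  mem[L0]=53
8. P2: store L2 := 67  bus=[BusRdX,Flush]  L2: P0=I P1=I P2=M  mem[L2]=1
9. P2: load  L1  bus=[BusRd]  L1: P0=I P1=I P2=E  mem[L1]=40
10. P2: load  L2  bus=[-]  L2: P0=I P1=I P2=M  mem[L2]=1
11. P2: load  L2  bus=[-]  L2: P0=I P1=I P2=M  mem[L2]=1
12. P2: load  L0  bus=[-]  L0: P0=S P1=I P2=S  mem[L0]=53
13. P1: store L0 := 18  bus=[BusRdX]  L0: P0=I P1=M P2=I  mem[L0]=53
14. P0: load  L0  bus=[BusRd,Flush]  L0: P0=S P1=S P2=I  mem[L0]=18
15. P1: load  L0  bus=[-]  L0: P0=S P1=S P2=I  mem[L0]=18
16. P2: load  L0  bus=[BusRd]  L0: P0=S P1=S P2=S  mem[L0]=18

invalidations = 3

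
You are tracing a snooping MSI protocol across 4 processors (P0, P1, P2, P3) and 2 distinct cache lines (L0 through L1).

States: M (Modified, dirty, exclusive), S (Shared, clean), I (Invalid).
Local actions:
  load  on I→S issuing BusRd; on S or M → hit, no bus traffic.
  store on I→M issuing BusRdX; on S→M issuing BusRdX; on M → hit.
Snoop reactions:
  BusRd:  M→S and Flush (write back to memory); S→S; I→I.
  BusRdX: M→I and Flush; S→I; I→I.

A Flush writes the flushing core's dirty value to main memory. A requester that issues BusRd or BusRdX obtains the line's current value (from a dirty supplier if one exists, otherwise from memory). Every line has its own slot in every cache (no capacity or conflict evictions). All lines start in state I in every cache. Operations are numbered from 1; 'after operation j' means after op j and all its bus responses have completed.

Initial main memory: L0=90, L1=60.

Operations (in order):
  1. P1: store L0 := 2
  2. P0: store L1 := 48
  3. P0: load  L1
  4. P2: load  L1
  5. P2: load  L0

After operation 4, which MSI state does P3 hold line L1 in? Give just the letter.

[1] P1: store L0 := 2 | P0:I, P1:M(2), P2:I, P3:I | bus: BusRdX
[2] P0: store L1 := 48 | P0:M(48), P1:I, P2:I, P3:I | bus: BusRdX
[3] P0: load  L1 | P0:M(48), P1:I, P2:I, P3:I | bus: none
[4] P2: load  L1 | P0:S(48), P1:I, P2:S(48), P3:I | bus: BusRd,Flush
[5] P2: load  L0 | P0:I, P1:S(2), P2:S(2), P3:I | bus: BusRd,Flush

state = I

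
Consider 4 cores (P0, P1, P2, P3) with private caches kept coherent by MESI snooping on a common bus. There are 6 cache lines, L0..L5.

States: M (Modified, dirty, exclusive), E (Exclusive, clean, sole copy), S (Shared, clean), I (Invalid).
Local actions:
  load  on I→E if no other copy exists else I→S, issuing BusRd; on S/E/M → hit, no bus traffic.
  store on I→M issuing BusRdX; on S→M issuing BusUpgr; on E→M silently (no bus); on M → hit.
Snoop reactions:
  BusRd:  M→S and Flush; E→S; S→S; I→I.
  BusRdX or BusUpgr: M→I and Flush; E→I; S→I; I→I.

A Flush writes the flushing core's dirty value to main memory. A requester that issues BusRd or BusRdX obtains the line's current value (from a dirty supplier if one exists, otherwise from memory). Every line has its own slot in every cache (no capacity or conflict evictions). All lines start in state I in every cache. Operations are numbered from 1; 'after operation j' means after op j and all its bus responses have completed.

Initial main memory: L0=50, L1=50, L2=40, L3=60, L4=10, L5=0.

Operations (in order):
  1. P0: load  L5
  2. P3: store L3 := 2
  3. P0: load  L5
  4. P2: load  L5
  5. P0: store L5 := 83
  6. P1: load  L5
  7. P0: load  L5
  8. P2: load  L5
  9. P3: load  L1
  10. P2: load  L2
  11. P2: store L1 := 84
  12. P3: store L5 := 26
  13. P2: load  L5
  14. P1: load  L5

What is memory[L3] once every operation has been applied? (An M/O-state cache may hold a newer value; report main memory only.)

memory[L3] = 60

[1] P0: load  L5 | P0:E(0), P1:I, P2:I, P3:I | bus: BusRd
[2] P3: store L3 := 2 | P0:I, P1:I, P2:I, P3:M(2) | bus: BusRdX
[3] P0: load  L5 | P0:E(0), P1:I, P2:I, P3:I | bus: none
[4] P2: load  L5 | P0:S(0), P1:I, P2:S(0), P3:I | bus: BusRd
[5] P0: store L5 := 83 | P0:M(83), P1:I, P2:I, P3:I | bus: BusUpgr
[6] P1: load  L5 | P0:S(83), P1:S(83), P2:I, P3:I | bus: BusRd,Flush
[7] P0: load  L5 | P0:S(83), P1:S(83), P2:I, P3:I | bus: none
[8] P2: load  L5 | P0:S(83), P1:S(83), P2:S(83), P3:I | bus: BusRd
[9] P3: load  L1 | P0:I, P1:I, P2:I, P3:E(50) | bus: BusRd
[10] P2: load  L2 | P0:I, P1:I, P2:E(40), P3:I | bus: BusRd
[11] P2: store L1 := 84 | P0:I, P1:I, P2:M(84), P3:I | bus: BusRdX
[12] P3: store L5 := 26 | P0:I, P1:I, P2:I, P3:M(26) | bus: BusRdX
[13] P2: load  L5 | P0:I, P1:I, P2:S(26), P3:S(26) | bus: BusRd,Flush
[14] P1: load  L5 | P0:I, P1:S(26), P2:S(26), P3:S(26) | bus: BusRd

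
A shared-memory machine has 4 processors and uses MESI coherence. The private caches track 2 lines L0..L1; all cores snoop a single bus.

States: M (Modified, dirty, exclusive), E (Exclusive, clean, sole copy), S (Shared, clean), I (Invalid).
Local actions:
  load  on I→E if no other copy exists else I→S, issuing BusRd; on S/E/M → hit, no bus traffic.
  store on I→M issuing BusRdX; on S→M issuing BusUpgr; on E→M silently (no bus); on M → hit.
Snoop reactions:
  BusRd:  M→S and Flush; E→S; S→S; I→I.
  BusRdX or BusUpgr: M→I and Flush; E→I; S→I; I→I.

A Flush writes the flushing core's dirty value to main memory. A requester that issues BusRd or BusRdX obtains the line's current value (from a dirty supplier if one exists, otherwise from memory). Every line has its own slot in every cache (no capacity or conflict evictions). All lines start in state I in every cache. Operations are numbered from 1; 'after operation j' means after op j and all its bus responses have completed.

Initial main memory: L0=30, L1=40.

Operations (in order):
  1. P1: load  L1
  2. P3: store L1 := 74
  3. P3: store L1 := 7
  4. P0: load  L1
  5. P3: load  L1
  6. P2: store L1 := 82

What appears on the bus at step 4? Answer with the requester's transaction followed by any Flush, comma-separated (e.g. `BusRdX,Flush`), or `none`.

bus = BusRd,Flush

step 1: P1: load  L1  ⟶  IEII  (L1)  txn=BusRd  M[L1]=40
step 2: P3: store L1 := 74  ⟶  IIIM  (L1)  txn=BusRdX  M[L1]=40
step 3: P3: store L1 := 7  ⟶  IIIM  (L1)  txn=∅  M[L1]=40
step 4: P0: load  L1  ⟶  SIIS  (L1)  txn=BusRd+Flush  M[L1]=7
step 5: P3: load  L1  ⟶  SIIS  (L1)  txn=∅  M[L1]=7
step 6: P2: store L1 := 82  ⟶  IIMI  (L1)  txn=BusRdX  M[L1]=7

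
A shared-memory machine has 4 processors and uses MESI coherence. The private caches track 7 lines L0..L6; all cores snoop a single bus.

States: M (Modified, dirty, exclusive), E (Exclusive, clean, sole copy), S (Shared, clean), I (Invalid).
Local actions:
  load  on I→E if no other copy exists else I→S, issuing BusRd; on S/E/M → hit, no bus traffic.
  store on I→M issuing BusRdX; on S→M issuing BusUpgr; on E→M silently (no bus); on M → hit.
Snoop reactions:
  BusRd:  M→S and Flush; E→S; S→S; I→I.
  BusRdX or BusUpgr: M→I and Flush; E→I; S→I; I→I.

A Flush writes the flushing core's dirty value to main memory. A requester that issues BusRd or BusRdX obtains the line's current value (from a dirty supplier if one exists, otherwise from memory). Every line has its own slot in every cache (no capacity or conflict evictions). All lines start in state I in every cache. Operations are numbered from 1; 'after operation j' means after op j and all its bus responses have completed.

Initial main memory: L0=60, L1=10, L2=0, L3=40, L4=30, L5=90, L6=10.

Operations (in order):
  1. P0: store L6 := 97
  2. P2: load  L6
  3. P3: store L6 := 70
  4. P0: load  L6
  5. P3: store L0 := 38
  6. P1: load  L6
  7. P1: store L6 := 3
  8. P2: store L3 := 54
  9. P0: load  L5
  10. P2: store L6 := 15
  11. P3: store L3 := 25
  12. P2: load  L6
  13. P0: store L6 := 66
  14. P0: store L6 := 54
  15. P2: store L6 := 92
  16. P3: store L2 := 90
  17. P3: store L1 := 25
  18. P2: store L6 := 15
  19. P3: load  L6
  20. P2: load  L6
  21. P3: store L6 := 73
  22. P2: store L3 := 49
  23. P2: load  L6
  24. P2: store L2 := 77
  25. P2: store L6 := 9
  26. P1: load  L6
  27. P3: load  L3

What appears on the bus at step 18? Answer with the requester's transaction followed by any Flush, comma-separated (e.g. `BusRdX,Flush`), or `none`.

bus = none

1. P0: store L6 := 97  bus=[BusRdX]  L6: P0=M P1=I P2=I P3=I  mem[L6]=10
2. P2: load  L6  bus=[BusRd,Flush]  L6: P0=S P1=I P2=S P3=I  mem[L6]=97
3. P3: store L6 := 70  bus=[BusRdX]  L6: P0=I P1=I P2=I P3=M  mem[L6]=97
4. P0: load  L6  bus=[BusRd,Flush]  L6: P0=S P1=I P2=I P3=S  mem[L6]=70
5. P3: store L0 := 38  bus=[BusRdX]  L0: P0=I P1=I P2=I P3=M  mem[L0]=60
6. P1: load  L6  bus=[BusRd]  L6: P0=S P1=S P2=I P3=S  mem[L6]=70
7. P1: store L6 := 3  bus=[BusUpgr]  L6: P0=I P1=M P2=I P3=I  mem[L6]=70
8. P2: store L3 := 54  bus=[BusRdX]  L3: P0=I P1=I P2=M P3=I  mem[L3]=40
9. P0: load  L5  bus=[BusRd]  L5: P0=E P1=I P2=I P3=I  mem[L5]=90
10. P2: store L6 := 15  bus=[BusRdX,Flush]  L6: P0=I P1=I P2=M P3=I  mem[L6]=3
11. P3: store L3 := 25  bus=[BusRdX,Flush]  L3: P0=I P1=I P2=I P3=M  mem[L3]=54
12. P2: load  L6  bus=[-]  L6: P0=I P1=I P2=M P3=I  mem[L6]=3
13. P0: store L6 := 66  bus=[BusRdX,Flush]  L6: P0=M P1=I P2=I P3=I  mem[L6]=15
14. P0: store L6 := 54  bus=[-]  L6: P0=M P1=I P2=I P3=I  mem[L6]=15
15. P2: store L6 := 92  bus=[BusRdX,Flush]  L6: P0=I P1=I P2=M P3=I  mem[L6]=54
16. P3: store L2 := 90  bus=[BusRdX]  L2: P0=I P1=I P2=I P3=M  mem[L2]=0
17. P3: store L1 := 25  bus=[BusRdX]  L1: P0=I P1=I P2=I P3=M  mem[L1]=10
18. P2: store L6 := 15  bus=[-]  L6: P0=I P1=I P2=M P3=I  mem[L6]=54
19. P3: load  L6  bus=[BusRd,Flush]  L6: P0=I P1=I P2=S P3=S  mem[L6]=15
20. P2: load  L6  bus=[-]  L6: P0=I P1=I P2=S P3=S  mem[L6]=15
21. P3: store L6 := 73  bus=[BusUpgr]  L6: P0=I P1=I P2=I P3=M  mem[L6]=15
22. P2: store L3 := 49  bus=[BusRdX,Flush]  L3: P0=I P1=I P2=M P3=I  mem[L3]=25
23. P2: load  L6  bus=[BusRd,Flush]  L6: P0=I P1=I P2=S P3=S  mem[L6]=73
24. P2: store L2 := 77  bus=[BusRdX,Flush]  L2: P0=I P1=I P2=M P3=I  mem[L2]=90
25. P2: store L6 := 9  bus=[BusUpgr]  L6: P0=I P1=I P2=M P3=I  mem[L6]=73
26. P1: load  L6  bus=[BusRd,Flush]  L6: P0=I P1=S P2=S P3=I  mem[L6]=9
27. P3: load  L3  bus=[BusRd,Flush]  L3: P0=I P1=I P2=S P3=S  mem[L3]=49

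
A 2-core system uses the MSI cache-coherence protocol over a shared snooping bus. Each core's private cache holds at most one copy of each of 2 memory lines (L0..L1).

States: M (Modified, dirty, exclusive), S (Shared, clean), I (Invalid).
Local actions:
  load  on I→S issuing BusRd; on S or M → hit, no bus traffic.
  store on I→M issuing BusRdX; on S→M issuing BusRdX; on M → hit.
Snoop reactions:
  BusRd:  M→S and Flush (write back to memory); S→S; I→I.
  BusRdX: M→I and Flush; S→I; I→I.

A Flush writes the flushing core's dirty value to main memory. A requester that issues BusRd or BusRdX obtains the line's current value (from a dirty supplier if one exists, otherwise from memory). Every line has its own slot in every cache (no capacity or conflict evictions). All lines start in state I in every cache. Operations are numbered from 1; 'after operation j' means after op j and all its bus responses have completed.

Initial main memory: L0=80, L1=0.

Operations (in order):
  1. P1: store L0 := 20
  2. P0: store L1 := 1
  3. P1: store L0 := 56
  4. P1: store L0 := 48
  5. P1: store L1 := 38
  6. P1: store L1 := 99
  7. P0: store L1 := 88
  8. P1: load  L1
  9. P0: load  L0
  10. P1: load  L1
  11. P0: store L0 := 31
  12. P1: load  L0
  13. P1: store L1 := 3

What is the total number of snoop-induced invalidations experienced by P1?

invalidations = 2

[1] P1: store L0 := 20 | P0:I, P1:M(20) | bus: BusRdX
[2] P0: store L1 := 1 | P0:M(1), P1:I | bus: BusRdX
[3] P1: store L0 := 56 | P0:I, P1:M(56) | bus: none
[4] P1: store L0 := 48 | P0:I, P1:M(48) | bus: none
[5] P1: store L1 := 38 | P0:I, P1:M(38) | bus: BusRdX,Flush
[6] P1: store L1 := 99 | P0:I, P1:M(99) | bus: none
[7] P0: store L1 := 88 | P0:M(88), P1:I | bus: BusRdX,Flush
[8] P1: load  L1 | P0:S(88), P1:S(88) | bus: BusRd,Flush
[9] P0: load  L0 | P0:S(48), P1:S(48) | bus: BusRd,Flush
[10] P1: load  L1 | P0:S(88), P1:S(88) | bus: none
[11] P0: store L0 := 31 | P0:M(31), P1:I | bus: BusRdX
[12] P1: load  L0 | P0:S(31), P1:S(31) | bus: BusRd,Flush
[13] P1: store L1 := 3 | P0:I, P1:M(3) | bus: BusRdX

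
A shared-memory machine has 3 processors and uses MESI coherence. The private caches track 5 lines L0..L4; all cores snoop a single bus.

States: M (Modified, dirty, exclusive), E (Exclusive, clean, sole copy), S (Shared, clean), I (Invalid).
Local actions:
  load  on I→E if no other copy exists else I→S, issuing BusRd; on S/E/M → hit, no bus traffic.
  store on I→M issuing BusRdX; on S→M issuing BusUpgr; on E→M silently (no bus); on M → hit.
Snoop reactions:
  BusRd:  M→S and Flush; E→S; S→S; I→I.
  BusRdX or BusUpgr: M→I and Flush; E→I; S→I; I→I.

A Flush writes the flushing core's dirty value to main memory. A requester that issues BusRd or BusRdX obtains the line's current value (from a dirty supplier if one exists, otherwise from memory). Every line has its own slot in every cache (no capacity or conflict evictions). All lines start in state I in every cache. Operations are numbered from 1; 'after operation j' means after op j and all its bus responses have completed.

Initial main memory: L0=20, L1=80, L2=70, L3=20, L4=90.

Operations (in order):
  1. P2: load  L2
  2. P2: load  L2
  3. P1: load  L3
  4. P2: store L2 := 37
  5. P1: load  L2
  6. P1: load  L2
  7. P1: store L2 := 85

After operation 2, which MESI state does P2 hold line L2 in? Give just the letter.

state = E

[1] P2: load  L2 | P0:I, P1:I, P2:E(70) | bus: BusRd
[2] P2: load  L2 | P0:I, P1:I, P2:E(70) | bus: none
[3] P1: load  L3 | P0:I, P1:E(20), P2:I | bus: BusRd
[4] P2: store L2 := 37 | P0:I, P1:I, P2:M(37) | bus: none
[5] P1: load  L2 | P0:I, P1:S(37), P2:S(37) | bus: BusRd,Flush
[6] P1: load  L2 | P0:I, P1:S(37), P2:S(37) | bus: none
[7] P1: store L2 := 85 | P0:I, P1:M(85), P2:I | bus: BusUpgr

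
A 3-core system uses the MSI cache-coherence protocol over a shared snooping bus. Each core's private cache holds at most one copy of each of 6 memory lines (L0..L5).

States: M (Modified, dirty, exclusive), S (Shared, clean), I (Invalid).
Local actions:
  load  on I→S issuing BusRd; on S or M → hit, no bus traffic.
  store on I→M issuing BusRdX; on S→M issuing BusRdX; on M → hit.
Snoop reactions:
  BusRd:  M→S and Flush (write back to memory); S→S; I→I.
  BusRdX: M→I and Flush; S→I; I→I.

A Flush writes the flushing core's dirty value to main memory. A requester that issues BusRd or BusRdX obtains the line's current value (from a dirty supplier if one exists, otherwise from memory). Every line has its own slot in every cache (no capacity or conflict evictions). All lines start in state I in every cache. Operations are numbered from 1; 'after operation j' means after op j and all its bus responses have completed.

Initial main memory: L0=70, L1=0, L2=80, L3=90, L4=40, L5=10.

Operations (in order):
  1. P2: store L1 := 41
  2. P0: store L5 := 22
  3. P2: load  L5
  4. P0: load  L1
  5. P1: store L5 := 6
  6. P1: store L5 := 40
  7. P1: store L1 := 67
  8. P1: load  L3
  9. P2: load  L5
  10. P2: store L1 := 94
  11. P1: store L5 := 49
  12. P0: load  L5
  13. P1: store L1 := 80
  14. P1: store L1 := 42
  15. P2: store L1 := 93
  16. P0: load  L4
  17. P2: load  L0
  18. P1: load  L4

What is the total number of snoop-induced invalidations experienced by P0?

invalidations = 2

  op1 P2: store L1 := 41 → I/I/M on L1; bus BusRdX; mem=0
  op2 P0: store L5 := 22 → M/I/I on L5; bus BusRdX; mem=10
  op3 P2: load  L5 → S/I/S on L5; bus BusRd Flush; mem=22
  op4 P0: load  L1 → S/I/S on L1; bus BusRd Flush; mem=41
  op5 P1: store L5 := 6 → I/M/I on L5; bus BusRdX; mem=22
  op6 P1: store L5 := 40 → I/M/I on L5; bus (none); mem=22
  op7 P1: store L1 := 67 → I/M/I on L1; bus BusRdX; mem=41
  op8 P1: load  L3 → I/S/I on L3; bus BusRd; mem=90
  op9 P2: load  L5 → I/S/S on L5; bus BusRd Flush; mem=40
  op10 P2: store L1 := 94 → I/I/M on L1; bus BusRdX Flush; mem=67
  op11 P1: store L5 := 49 → I/M/I on L5; bus BusRdX; mem=40
  op12 P0: load  L5 → S/S/I on L5; bus BusRd Flush; mem=49
  op13 P1: store L1 := 80 → I/M/I on L1; bus BusRdX Flush; mem=94
  op14 P1: store L1 := 42 → I/M/I on L1; bus (none); mem=94
  op15 P2: store L1 := 93 → I/I/M on L1; bus BusRdX Flush; mem=42
  op16 P0: load  L4 → S/I/I on L4; bus BusRd; mem=40
  op17 P2: load  L0 → I/I/S on L0; bus BusRd; mem=70
  op18 P1: load  L4 → S/S/I on L4; bus BusRd; mem=40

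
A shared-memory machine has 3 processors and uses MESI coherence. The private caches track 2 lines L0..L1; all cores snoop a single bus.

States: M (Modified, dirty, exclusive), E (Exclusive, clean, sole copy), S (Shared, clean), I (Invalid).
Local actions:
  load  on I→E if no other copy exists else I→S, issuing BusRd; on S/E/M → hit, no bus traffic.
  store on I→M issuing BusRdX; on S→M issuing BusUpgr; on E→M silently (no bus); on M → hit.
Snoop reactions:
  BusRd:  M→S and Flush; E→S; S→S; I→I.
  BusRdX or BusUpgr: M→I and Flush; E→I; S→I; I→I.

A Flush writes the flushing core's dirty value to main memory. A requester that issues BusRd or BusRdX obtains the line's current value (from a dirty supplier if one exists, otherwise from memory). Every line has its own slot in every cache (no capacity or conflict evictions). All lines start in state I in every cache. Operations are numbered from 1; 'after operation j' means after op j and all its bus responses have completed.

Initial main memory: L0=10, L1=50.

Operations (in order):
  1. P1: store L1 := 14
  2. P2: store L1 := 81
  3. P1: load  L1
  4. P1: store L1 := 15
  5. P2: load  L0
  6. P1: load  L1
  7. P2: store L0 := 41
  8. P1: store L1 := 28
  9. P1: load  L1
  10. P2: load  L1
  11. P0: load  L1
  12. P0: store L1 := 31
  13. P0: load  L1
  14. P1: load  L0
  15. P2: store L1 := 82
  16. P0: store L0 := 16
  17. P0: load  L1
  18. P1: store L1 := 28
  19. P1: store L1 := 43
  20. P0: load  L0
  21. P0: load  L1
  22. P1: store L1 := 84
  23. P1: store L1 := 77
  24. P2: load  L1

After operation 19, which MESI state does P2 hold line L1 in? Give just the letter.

state = I

step 1: P1: store L1 := 14  ⟶  IMI  (L1)  txn=BusRdX  M[L1]=50
step 2: P2: store L1 := 81  ⟶  IIM  (L1)  txn=BusRdX+Flush  M[L1]=14
step 3: P1: load  L1  ⟶  ISS  (L1)  txn=BusRd+Flush  M[L1]=81
step 4: P1: store L1 := 15  ⟶  IMI  (L1)  txn=BusUpgr  M[L1]=81
step 5: P2: load  L0  ⟶  IIE  (L0)  txn=BusRd  M[L0]=10
step 6: P1: load  L1  ⟶  IMI  (L1)  txn=∅  M[L1]=81
step 7: P2: store L0 := 41  ⟶  IIM  (L0)  txn=∅  M[L0]=10
step 8: P1: store L1 := 28  ⟶  IMI  (L1)  txn=∅  M[L1]=81
step 9: P1: load  L1  ⟶  IMI  (L1)  txn=∅  M[L1]=81
step 10: P2: load  L1  ⟶  ISS  (L1)  txn=BusRd+Flush  M[L1]=28
step 11: P0: load  L1  ⟶  SSS  (L1)  txn=BusRd  M[L1]=28
step 12: P0: store L1 := 31  ⟶  MII  (L1)  txn=BusUpgr  M[L1]=28
step 13: P0: load  L1  ⟶  MII  (L1)  txn=∅  M[L1]=28
step 14: P1: load  L0  ⟶  ISS  (L0)  txn=BusRd+Flush  M[L0]=41
step 15: P2: store L1 := 82  ⟶  IIM  (L1)  txn=BusRdX+Flush  M[L1]=31
step 16: P0: store L0 := 16  ⟶  MII  (L0)  txn=BusRdX  M[L0]=41
step 17: P0: load  L1  ⟶  SIS  (L1)  txn=BusRd+Flush  M[L1]=82
step 18: P1: store L1 := 28  ⟶  IMI  (L1)  txn=BusRdX  M[L1]=82
step 19: P1: store L1 := 43  ⟶  IMI  (L1)  txn=∅  M[L1]=82
step 20: P0: load  L0  ⟶  MII  (L0)  txn=∅  M[L0]=41
step 21: P0: load  L1  ⟶  SSI  (L1)  txn=BusRd+Flush  M[L1]=43
step 22: P1: store L1 := 84  ⟶  IMI  (L1)  txn=BusUpgr  M[L1]=43
step 23: P1: store L1 := 77  ⟶  IMI  (L1)  txn=∅  M[L1]=43
step 24: P2: load  L1  ⟶  ISS  (L1)  txn=BusRd+Flush  M[L1]=77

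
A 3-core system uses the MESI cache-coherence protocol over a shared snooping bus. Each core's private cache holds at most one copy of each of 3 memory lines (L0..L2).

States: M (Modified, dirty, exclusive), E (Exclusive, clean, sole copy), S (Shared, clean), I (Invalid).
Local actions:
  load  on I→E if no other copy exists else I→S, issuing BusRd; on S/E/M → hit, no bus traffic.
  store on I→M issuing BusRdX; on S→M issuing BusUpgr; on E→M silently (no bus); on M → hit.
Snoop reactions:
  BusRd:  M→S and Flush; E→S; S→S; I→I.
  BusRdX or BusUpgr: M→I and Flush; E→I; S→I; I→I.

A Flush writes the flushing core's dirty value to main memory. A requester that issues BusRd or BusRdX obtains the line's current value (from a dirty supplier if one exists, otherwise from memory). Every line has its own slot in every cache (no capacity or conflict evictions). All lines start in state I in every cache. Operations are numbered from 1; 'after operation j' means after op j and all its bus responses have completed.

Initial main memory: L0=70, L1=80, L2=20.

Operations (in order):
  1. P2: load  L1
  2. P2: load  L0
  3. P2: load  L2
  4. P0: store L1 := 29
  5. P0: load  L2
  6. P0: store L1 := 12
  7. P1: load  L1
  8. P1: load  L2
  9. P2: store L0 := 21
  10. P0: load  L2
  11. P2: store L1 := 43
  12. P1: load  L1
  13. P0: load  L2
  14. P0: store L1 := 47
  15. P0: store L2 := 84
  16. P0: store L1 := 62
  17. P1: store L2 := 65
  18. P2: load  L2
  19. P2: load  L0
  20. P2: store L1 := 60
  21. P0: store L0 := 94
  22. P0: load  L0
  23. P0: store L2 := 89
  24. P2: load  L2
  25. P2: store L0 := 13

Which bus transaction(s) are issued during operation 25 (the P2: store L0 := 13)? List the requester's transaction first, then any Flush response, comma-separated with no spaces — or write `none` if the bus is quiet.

  op1 P2: load  L1 → I/I/E on L1; bus BusRd; mem=80
  op2 P2: load  L0 → I/I/E on L0; bus BusRd; mem=70
  op3 P2: load  L2 → I/I/E on L2; bus BusRd; mem=20
  op4 P0: store L1 := 29 → M/I/I on L1; bus BusRdX; mem=80
  op5 P0: load  L2 → S/I/S on L2; bus BusRd; mem=20
  op6 P0: store L1 := 12 → M/I/I on L1; bus (none); mem=80
  op7 P1: load  L1 → S/S/I on L1; bus BusRd Flush; mem=12
  op8 P1: load  L2 → S/S/S on L2; bus BusRd; mem=20
  op9 P2: store L0 := 21 → I/I/M on L0; bus (none); mem=70
  op10 P0: load  L2 → S/S/S on L2; bus (none); mem=20
  op11 P2: store L1 := 43 → I/I/M on L1; bus BusRdX; mem=12
  op12 P1: load  L1 → I/S/S on L1; bus BusRd Flush; mem=43
  op13 P0: load  L2 → S/S/S on L2; bus (none); mem=20
  op14 P0: store L1 := 47 → M/I/I on L1; bus BusRdX; mem=43
  op15 P0: store L2 := 84 → M/I/I on L2; bus BusUpgr; mem=20
  op16 P0: store L1 := 62 → M/I/I on L1; bus (none); mem=43
  op17 P1: store L2 := 65 → I/M/I on L2; bus BusRdX Flush; mem=84
  op18 P2: load  L2 → I/S/S on L2; bus BusRd Flush; mem=65
  op19 P2: load  L0 → I/I/M on L0; bus (none); mem=70
  op20 P2: store L1 := 60 → I/I/M on L1; bus BusRdX Flush; mem=62
  op21 P0: store L0 := 94 → M/I/I on L0; bus BusRdX Flush; mem=21
  op22 P0: load  L0 → M/I/I on L0; bus (none); mem=21
  op23 P0: store L2 := 89 → M/I/I on L2; bus BusRdX; mem=65
  op24 P2: load  L2 → S/I/S on L2; bus BusRd Flush; mem=89
  op25 P2: store L0 := 13 → I/I/M on L0; bus BusRdX Flush; mem=94

bus = BusRdX,Flush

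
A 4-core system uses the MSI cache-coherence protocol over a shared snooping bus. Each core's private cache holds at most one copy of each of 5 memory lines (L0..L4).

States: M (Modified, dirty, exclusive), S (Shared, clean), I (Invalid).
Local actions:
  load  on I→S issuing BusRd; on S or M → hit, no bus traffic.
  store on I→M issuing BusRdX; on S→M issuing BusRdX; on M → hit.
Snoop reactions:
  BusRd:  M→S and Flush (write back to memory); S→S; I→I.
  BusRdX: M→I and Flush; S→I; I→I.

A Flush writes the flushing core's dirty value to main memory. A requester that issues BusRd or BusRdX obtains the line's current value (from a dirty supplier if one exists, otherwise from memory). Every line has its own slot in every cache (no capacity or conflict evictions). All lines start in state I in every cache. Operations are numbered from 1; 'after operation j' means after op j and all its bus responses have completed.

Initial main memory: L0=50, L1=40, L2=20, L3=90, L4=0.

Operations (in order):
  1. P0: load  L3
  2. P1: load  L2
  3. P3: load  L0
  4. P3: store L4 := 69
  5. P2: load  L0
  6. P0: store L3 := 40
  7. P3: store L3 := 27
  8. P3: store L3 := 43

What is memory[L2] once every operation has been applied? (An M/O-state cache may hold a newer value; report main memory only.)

memory[L2] = 20

1. P0: load  L3  bus=[BusRd]  L3: P0=S P1=I P2=I P3=I  mem[L3]=90
2. P1: load  L2  bus=[BusRd]  L2: P0=I P1=S P2=I P3=I  mem[L2]=20
3. P3: load  L0  bus=[BusRd]  L0: P0=I P1=I P2=I P3=S  mem[L0]=50
4. P3: store L4 := 69  bus=[BusRdX]  L4: P0=I P1=I P2=I P3=M  mem[L4]=0
5. P2: load  L0  bus=[BusRd]  L0: P0=I P1=I P2=S P3=S  mem[L0]=50
6. P0: store L3 := 40  bus=[BusRdX]  L3: P0=M P1=I P2=I P3=I  mem[L3]=90
7. P3: store L3 := 27  bus=[BusRdX,Flush]  L3: P0=I P1=I P2=I P3=M  mem[L3]=40
8. P3: store L3 := 43  bus=[-]  L3: P0=I P1=I P2=I P3=M  mem[L3]=40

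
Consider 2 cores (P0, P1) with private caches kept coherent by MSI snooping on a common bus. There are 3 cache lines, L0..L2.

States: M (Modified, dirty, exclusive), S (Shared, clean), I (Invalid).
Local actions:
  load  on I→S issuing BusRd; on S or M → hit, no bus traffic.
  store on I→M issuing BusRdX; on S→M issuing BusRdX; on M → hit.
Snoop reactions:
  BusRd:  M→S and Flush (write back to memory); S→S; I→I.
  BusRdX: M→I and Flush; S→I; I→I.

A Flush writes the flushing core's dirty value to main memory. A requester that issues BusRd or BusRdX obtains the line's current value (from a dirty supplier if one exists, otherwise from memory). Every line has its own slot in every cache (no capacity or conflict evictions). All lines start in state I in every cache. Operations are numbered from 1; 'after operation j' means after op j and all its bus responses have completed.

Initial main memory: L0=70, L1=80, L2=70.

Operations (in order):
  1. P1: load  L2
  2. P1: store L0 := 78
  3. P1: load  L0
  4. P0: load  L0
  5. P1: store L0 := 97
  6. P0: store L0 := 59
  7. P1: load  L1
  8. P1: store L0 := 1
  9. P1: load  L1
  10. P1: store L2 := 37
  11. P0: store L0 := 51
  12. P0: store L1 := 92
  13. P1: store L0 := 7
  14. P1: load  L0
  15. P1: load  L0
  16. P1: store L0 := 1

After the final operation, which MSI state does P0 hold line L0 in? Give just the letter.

state = I

[1] P1: load  L2 | P0:I, P1:S(70) | bus: BusRd
[2] P1: store L0 := 78 | P0:I, P1:M(78) | bus: BusRdX
[3] P1: load  L0 | P0:I, P1:M(78) | bus: none
[4] P0: load  L0 | P0:S(78), P1:S(78) | bus: BusRd,Flush
[5] P1: store L0 := 97 | P0:I, P1:M(97) | bus: BusRdX
[6] P0: store L0 := 59 | P0:M(59), P1:I | bus: BusRdX,Flush
[7] P1: load  L1 | P0:I, P1:S(80) | bus: BusRd
[8] P1: store L0 := 1 | P0:I, P1:M(1) | bus: BusRdX,Flush
[9] P1: load  L1 | P0:I, P1:S(80) | bus: none
[10] P1: store L2 := 37 | P0:I, P1:M(37) | bus: BusRdX
[11] P0: store L0 := 51 | P0:M(51), P1:I | bus: BusRdX,Flush
[12] P0: store L1 := 92 | P0:M(92), P1:I | bus: BusRdX
[13] P1: store L0 := 7 | P0:I, P1:M(7) | bus: BusRdX,Flush
[14] P1: load  L0 | P0:I, P1:M(7) | bus: none
[15] P1: load  L0 | P0:I, P1:M(7) | bus: none
[16] P1: store L0 := 1 | P0:I, P1:M(1) | bus: none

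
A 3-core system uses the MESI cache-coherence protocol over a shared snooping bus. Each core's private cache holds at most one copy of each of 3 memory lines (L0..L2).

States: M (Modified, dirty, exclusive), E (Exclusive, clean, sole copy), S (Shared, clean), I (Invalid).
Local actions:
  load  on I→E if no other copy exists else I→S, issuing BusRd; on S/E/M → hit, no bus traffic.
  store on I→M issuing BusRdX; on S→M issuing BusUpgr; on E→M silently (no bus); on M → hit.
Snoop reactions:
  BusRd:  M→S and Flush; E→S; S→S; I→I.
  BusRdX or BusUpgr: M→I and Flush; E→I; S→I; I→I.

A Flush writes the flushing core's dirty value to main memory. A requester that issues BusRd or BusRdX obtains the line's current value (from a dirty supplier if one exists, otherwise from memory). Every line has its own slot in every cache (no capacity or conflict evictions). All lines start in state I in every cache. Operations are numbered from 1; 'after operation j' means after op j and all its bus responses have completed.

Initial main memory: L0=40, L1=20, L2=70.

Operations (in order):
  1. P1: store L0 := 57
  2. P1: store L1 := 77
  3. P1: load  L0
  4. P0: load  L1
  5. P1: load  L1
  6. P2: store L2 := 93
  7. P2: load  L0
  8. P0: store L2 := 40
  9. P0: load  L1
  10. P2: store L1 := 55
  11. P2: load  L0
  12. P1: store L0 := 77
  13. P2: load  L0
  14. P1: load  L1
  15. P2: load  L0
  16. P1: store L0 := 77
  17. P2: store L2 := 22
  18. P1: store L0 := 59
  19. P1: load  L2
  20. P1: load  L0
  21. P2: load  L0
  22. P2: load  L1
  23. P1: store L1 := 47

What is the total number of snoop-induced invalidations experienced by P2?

invalidations = 4

1. P1: store L0 := 57  bus=[BusRdX]  L0: P0=I P1=M P2=I  mem[L0]=40
2. P1: store L1 := 77  bus=[BusRdX]  L1: P0=I P1=M P2=I  mem[L1]=20
3. P1: load  L0  bus=[-]  L0: P0=I P1=M P2=I  mem[L0]=40
4. P0: load  L1  bus=[BusRd,Flush]  L1: P0=S P1=S P2=I  mem[L1]=77
5. P1: load  L1  bus=[-]  L1: P0=S P1=S P2=I  mem[L1]=77
6. P2: store L2 := 93  bus=[BusRdX]  L2: P0=I P1=I P2=M  mem[L2]=70
7. P2: load  L0  bus=[BusRd,Flush]  L0: P0=I P1=S P2=S  mem[L0]=57
8. P0: store L2 := 40  bus=[BusRdX,Flush]  L2: P0=M P1=I P2=I  mem[L2]=93
9. P0: load  L1  bus=[-]  L1: P0=S P1=S P2=I  mem[L1]=77
10. P2: store L1 := 55  bus=[BusRdX]  L1: P0=I P1=I P2=M  mem[L1]=77
11. P2: load  L0  bus=[-]  L0: P0=I P1=S P2=S  mem[L0]=57
12. P1: store L0 := 77  bus=[BusUpgr]  L0: P0=I P1=M P2=I  mem[L0]=57
13. P2: load  L0  bus=[BusRd,Flush]  L0: P0=I P1=S P2=S  mem[L0]=77
14. P1: load  L1  bus=[BusRd,Flush]  L1: P0=I P1=S P2=S  mem[L1]=55
15. P2: load  L0  bus=[-]  L0: P0=I P1=S P2=S  mem[L0]=77
16. P1: store L0 := 77  bus=[BusUpgr]  L0: P0=I P1=M P2=I  mem[L0]=77
17. P2: store L2 := 22  bus=[BusRdX,Flush]  L2: P0=I P1=I P2=M  mem[L2]=40
18. P1: store L0 := 59  bus=[-]  L0: P0=I P1=M P2=I  mem[L0]=77
19. P1: load  L2  bus=[BusRd,Flush]  L2: P0=I P1=S P2=S  mem[L2]=22
20. P1: load  L0  bus=[-]  L0: P0=I P1=M P2=I  mem[L0]=77
21. P2: load  L0  bus=[BusRd,Flush]  L0: P0=I P1=S P2=S  mem[L0]=59
22. P2: load  L1  bus=[-]  L1: P0=I P1=S P2=S  mem[L1]=55
23. P1: store L1 := 47  bus=[BusUpgr]  L1: P0=I P1=M P2=I  mem[L1]=55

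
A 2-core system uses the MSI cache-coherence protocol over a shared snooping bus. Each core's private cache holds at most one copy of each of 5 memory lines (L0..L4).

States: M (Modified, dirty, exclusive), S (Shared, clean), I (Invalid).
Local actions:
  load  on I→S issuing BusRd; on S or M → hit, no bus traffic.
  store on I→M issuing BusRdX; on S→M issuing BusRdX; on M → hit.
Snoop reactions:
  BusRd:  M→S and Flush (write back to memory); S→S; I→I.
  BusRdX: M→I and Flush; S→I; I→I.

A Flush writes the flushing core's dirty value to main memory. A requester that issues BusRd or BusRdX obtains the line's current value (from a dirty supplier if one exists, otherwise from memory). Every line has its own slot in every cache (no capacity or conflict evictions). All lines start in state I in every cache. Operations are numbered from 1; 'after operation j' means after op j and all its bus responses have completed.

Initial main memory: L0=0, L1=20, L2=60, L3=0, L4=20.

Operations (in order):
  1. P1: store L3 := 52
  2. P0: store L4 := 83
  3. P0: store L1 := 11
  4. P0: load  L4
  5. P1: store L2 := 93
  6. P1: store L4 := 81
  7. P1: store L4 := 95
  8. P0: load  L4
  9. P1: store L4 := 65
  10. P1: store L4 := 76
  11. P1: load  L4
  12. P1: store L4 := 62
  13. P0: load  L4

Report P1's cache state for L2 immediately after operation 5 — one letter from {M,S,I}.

state = M

  op1 P1: store L3 := 52 → I/M on L3; bus BusRdX; mem=0
  op2 P0: store L4 := 83 → M/I on L4; bus BusRdX; mem=20
  op3 P0: store L1 := 11 → M/I on L1; bus BusRdX; mem=20
  op4 P0: load  L4 → M/I on L4; bus (none); mem=20
  op5 P1: store L2 := 93 → I/M on L2; bus BusRdX; mem=60
  op6 P1: store L4 := 81 → I/M on L4; bus BusRdX Flush; mem=83
  op7 P1: store L4 := 95 → I/M on L4; bus (none); mem=83
  op8 P0: load  L4 → S/S on L4; bus BusRd Flush; mem=95
  op9 P1: store L4 := 65 → I/M on L4; bus BusRdX; mem=95
  op10 P1: store L4 := 76 → I/M on L4; bus (none); mem=95
  op11 P1: load  L4 → I/M on L4; bus (none); mem=95
  op12 P1: store L4 := 62 → I/M on L4; bus (none); mem=95
  op13 P0: load  L4 → S/S on L4; bus BusRd Flush; mem=62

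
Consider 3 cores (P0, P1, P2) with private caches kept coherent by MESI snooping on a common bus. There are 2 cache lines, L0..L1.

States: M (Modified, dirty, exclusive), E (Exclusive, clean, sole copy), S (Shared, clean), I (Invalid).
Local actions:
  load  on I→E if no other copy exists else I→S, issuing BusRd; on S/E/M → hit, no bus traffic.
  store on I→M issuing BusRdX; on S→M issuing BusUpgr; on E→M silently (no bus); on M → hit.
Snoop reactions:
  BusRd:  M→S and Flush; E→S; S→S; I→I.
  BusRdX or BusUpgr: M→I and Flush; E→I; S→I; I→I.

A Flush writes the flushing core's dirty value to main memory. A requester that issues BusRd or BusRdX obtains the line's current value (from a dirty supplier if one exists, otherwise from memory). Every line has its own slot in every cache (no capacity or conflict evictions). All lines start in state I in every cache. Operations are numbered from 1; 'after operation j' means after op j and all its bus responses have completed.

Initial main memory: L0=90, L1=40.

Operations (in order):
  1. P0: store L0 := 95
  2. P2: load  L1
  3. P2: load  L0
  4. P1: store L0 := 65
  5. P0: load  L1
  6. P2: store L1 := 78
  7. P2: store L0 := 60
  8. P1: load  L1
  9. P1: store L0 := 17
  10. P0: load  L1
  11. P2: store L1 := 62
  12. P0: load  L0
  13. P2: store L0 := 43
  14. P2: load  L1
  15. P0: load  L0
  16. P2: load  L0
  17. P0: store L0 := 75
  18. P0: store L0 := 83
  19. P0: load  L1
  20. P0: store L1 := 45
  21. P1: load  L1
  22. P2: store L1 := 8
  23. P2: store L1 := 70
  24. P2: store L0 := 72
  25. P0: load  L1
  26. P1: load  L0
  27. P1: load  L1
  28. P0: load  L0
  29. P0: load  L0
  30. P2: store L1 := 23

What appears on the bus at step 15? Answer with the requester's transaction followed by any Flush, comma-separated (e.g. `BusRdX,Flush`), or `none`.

  op1 P0: store L0 := 95 → M/I/I on L0; bus BusRdX; mem=90
  op2 P2: load  L1 → I/I/E on L1; bus BusRd; mem=40
  op3 P2: load  L0 → S/I/S on L0; bus BusRd Flush; mem=95
  op4 P1: store L0 := 65 → I/M/I on L0; bus BusRdX; mem=95
  op5 P0: load  L1 → S/I/S on L1; bus BusRd; mem=40
  op6 P2: store L1 := 78 → I/I/M on L1; bus BusUpgr; mem=40
  op7 P2: store L0 := 60 → I/I/M on L0; bus BusRdX Flush; mem=65
  op8 P1: load  L1 → I/S/S on L1; bus BusRd Flush; mem=78
  op9 P1: store L0 := 17 → I/M/I on L0; bus BusRdX Flush; mem=60
  op10 P0: load  L1 → S/S/S on L1; bus BusRd; mem=78
  op11 P2: store L1 := 62 → I/I/M on L1; bus BusUpgr; mem=78
  op12 P0: load  L0 → S/S/I on L0; bus BusRd Flush; mem=17
  op13 P2: store L0 := 43 → I/I/M on L0; bus BusRdX; mem=17
  op14 P2: load  L1 → I/I/M on L1; bus (none); mem=78
  op15 P0: load  L0 → S/I/S on L0; bus BusRd Flush; mem=43
  op16 P2: load  L0 → S/I/S on L0; bus (none); mem=43
  op17 P0: store L0 := 75 → M/I/I on L0; bus BusUpgr; mem=43
  op18 P0: store L0 := 83 → M/I/I on L0; bus (none); mem=43
  op19 P0: load  L1 → S/I/S on L1; bus BusRd Flush; mem=62
  op20 P0: store L1 := 45 → M/I/I on L1; bus BusUpgr; mem=62
  op21 P1: load  L1 → S/S/I on L1; bus BusRd Flush; mem=45
  op22 P2: store L1 := 8 → I/I/M on L1; bus BusRdX; mem=45
  op23 P2: store L1 := 70 → I/I/M on L1; bus (none); mem=45
  op24 P2: store L0 := 72 → I/I/M on L0; bus BusRdX Flush; mem=83
  op25 P0: load  L1 → S/I/S on L1; bus BusRd Flush; mem=70
  op26 P1: load  L0 → I/S/S on L0; bus BusRd Flush; mem=72
  op27 P1: load  L1 → S/S/S on L1; bus BusRd; mem=70
  op28 P0: load  L0 → S/S/S on L0; bus BusRd; mem=72
  op29 P0: load  L0 → S/S/S on L0; bus (none); mem=72
  op30 P2: store L1 := 23 → I/I/M on L1; bus BusUpgr; mem=70

bus = BusRd,Flush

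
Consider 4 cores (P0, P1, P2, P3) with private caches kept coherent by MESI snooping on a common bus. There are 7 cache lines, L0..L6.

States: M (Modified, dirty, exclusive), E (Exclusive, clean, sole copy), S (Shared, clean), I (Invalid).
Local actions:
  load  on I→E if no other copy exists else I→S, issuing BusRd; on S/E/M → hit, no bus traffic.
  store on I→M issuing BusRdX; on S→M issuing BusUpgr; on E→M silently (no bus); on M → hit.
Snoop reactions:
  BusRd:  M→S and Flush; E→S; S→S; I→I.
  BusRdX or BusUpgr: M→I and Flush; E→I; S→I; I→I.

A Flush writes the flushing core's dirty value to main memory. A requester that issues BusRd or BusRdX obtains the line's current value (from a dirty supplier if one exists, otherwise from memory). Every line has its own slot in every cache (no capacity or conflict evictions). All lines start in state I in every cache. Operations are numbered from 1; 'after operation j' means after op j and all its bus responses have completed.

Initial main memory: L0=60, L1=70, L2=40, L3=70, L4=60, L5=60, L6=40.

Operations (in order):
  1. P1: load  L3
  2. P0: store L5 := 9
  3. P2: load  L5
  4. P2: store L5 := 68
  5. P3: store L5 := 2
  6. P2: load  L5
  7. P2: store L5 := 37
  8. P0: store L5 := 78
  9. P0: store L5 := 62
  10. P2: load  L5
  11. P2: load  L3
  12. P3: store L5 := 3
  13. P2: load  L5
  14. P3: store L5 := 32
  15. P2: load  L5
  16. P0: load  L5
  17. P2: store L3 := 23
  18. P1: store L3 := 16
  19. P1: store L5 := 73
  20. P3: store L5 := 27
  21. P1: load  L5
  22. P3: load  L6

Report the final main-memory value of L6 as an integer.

  op1 P1: load  L3 → I/E/I/I on L3; bus BusRd; mem=70
  op2 P0: store L5 := 9 → M/I/I/I on L5; bus BusRdX; mem=60
  op3 P2: load  L5 → S/I/S/I on L5; bus BusRd Flush; mem=9
  op4 P2: store L5 := 68 → I/I/M/I on L5; bus BusUpgr; mem=9
  op5 P3: store L5 := 2 → I/I/I/M on L5; bus BusRdX Flush; mem=68
  op6 P2: load  L5 → I/I/S/S on L5; bus BusRd Flush; mem=2
  op7 P2: store L5 := 37 → I/I/M/I on L5; bus BusUpgr; mem=2
  op8 P0: store L5 := 78 → M/I/I/I on L5; bus BusRdX Flush; mem=37
  op9 P0: store L5 := 62 → M/I/I/I on L5; bus (none); mem=37
  op10 P2: load  L5 → S/I/S/I on L5; bus BusRd Flush; mem=62
  op11 P2: load  L3 → I/S/S/I on L3; bus BusRd; mem=70
  op12 P3: store L5 := 3 → I/I/I/M on L5; bus BusRdX; mem=62
  op13 P2: load  L5 → I/I/S/S on L5; bus BusRd Flush; mem=3
  op14 P3: store L5 := 32 → I/I/I/M on L5; bus BusUpgr; mem=3
  op15 P2: load  L5 → I/I/S/S on L5; bus BusRd Flush; mem=32
  op16 P0: load  L5 → S/I/S/S on L5; bus BusRd; mem=32
  op17 P2: store L3 := 23 → I/I/M/I on L3; bus BusUpgr; mem=70
  op18 P1: store L3 := 16 → I/M/I/I on L3; bus BusRdX Flush; mem=23
  op19 P1: store L5 := 73 → I/M/I/I on L5; bus BusRdX; mem=32
  op20 P3: store L5 := 27 → I/I/I/M on L5; bus BusRdX Flush; mem=73
  op21 P1: load  L5 → I/S/I/S on L5; bus BusRd Flush; mem=27
  op22 P3: load  L6 → I/I/I/E on L6; bus BusRd; mem=40

memory[L6] = 40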